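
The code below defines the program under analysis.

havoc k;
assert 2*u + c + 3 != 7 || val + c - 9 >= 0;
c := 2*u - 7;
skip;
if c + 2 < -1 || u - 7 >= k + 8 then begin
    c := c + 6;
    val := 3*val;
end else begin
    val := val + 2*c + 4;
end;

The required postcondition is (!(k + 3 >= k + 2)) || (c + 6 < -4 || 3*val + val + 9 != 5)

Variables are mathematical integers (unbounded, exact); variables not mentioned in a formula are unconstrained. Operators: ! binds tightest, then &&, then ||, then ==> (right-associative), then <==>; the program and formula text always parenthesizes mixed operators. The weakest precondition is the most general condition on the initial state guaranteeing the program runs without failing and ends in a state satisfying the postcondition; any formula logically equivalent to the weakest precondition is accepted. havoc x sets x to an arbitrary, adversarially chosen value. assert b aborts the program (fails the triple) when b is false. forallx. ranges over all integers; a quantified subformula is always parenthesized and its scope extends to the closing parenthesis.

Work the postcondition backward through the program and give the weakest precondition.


Working backward. After the program, the postcondition (!(k + 3 >= k + 2)) || (c + 6 < -4 || 3*val + val + 9 != 5) must hold; in canonical form it is c < -10 || 4*val != -4.
Then branch requires c < -16 || 12*val != -4; else branch requires c < -10 || 8*c + 4*val != -20.
Before the if: ((c < -3 || u >= k + 15) ==> (c < -16 || 12*val != -4)) && ((!(c < -3 || u >= k + 15)) ==> (c < -10 || 8*c + 4*val != -20))
Before skip: ((c < -3 || u >= k + 15) ==> (c < -16 || 12*val != -4)) && ((!(c < -3 || u >= k + 15)) ==> (c < -10 || 8*c + 4*val != -20))
Before c := 2*u - 7: ((2*u < 4 || u >= k + 15) ==> (2*u < -9 || 12*val != -4)) && ((!(2*u < 4 || u >= k + 15)) ==> (2*u < -3 || 16*u + 4*val != 36))
Before assert 2*u + c + 3 != 7 || val + c - 9 >= 0: (c + 2*u != 4 || c + val >= 9) && ((2*u < 4 || u >= k + 15) ==> (2*u < -9 || 12*val != -4)) && ((!(2*u < 4 || u >= k + 15)) ==> (2*u < -3 || 16*u + 4*val != 36))
Before havoc k: forall k_1. ((c + 2*u != 4 || c + val >= 9) && ((2*u < 4 || u >= k_1 + 15) ==> (2*u < -9 || 12*val != -4)) && ((!(2*u < 4 || u >= k_1 + 15)) ==> (2*u < -3 || 16*u + 4*val != 36)))
Answer: WP = forall k_1. ((c + 2*u != 4 || c + val >= 9) && ((2*u < 4 || u >= k_1 + 15) ==> (2*u < -9 || 12*val != -4)) && ((!(2*u < 4 || u >= k_1 + 15)) ==> (2*u < -3 || 16*u + 4*val != 36)))


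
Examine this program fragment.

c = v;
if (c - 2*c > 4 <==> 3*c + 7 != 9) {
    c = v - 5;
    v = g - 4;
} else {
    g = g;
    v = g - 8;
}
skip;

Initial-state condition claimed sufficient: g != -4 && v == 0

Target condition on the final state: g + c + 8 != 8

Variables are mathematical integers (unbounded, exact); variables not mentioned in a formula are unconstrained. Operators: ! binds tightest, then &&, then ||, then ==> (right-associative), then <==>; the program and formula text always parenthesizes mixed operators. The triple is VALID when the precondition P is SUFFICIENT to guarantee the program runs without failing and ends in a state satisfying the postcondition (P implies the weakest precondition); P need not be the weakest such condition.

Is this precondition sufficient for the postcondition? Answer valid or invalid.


Working backward. After the program, the postcondition g + c + 8 != 8 must hold; in canonical form it is c + g != 0.
Before skip: c + g != 0
Then branch requires g + v != 5; else branch requires c + g != 0.
Before the if: ((c < -4 <==> 3*c != 2) ==> g + v != 5) && ((!(c < -4 <==> 3*c != 2)) ==> c + g != 0)
Before c := v: ((v < -4 <==> 3*v != 2) ==> g + v != 5) && ((!(v < -4 <==> 3*v != 2)) ==> g + v != 0)
The weakest precondition is ((v < -4 <==> 3*v != 2) ==> g + v != 5) && ((!(v < -4 <==> 3*v != 2)) ==> g + v != 0).
Check whether g != -4 && v == 0 implies it.
Countermodel: at the initial state g = 0, v = 0, the precondition holds but the weakest precondition fails.
Answer: invalid


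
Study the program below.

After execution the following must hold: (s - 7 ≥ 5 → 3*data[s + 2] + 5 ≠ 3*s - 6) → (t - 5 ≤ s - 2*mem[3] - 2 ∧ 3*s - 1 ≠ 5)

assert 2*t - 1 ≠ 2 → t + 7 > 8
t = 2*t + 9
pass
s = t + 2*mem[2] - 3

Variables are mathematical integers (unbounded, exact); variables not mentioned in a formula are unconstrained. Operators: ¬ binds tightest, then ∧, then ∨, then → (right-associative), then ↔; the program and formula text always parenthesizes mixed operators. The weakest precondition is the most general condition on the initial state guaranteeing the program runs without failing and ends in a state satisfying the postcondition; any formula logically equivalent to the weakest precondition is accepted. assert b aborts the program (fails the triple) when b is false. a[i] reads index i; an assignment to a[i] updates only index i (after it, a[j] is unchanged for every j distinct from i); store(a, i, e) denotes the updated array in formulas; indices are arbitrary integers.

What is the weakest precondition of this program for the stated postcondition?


Working backward. After the program, the postcondition (s - 7 ≥ 5 → 3*data[s + 2] + 5 ≠ 3*s - 6) → (t - 5 ≤ s - 2*mem[3] - 2 ∧ 3*s - 1 ≠ 5) must hold; in canonical form it is (s ≥ 12 → 3*data[s + 2] ≠ 3*s - 11) → (2*mem[3] + t ≤ s + 3 ∧ 3*s ≠ 6).
Before s := t + 2*mem[2] - 3: (2*mem[2] + t ≥ 15 → 3*data[2*mem[2] + t - 1] ≠ 6*mem[2] + 3*t - 20) → (2*mem[3] ≤ 2*mem[2] ∧ 6*mem[2] + 3*t ≠ 15)
Before skip: (2*mem[2] + t ≥ 15 → 3*data[2*mem[2] + t - 1] ≠ 6*mem[2] + 3*t - 20) → (2*mem[3] ≤ 2*mem[2] ∧ 6*mem[2] + 3*t ≠ 15)
Before t := 2*t + 9: (2*mem[2] + 2*t ≥ 6 → 3*data[2*mem[2] + 2*t + 8] ≠ 6*mem[2] + 6*t + 7) → (2*mem[3] ≤ 2*mem[2] ∧ 6*mem[2] + 6*t ≠ -12)
Before assert 2*t - 1 ≠ 2 → t + 7 > 8: (2*t ≠ 3 → t > 1) ∧ ((2*mem[2] + 2*t ≥ 6 → 3*data[2*mem[2] + 2*t + 8] ≠ 6*mem[2] + 6*t + 7) → (2*mem[3] ≤ 2*mem[2] ∧ 6*mem[2] + 6*t ≠ -12))
Answer: WP = (2*t ≠ 3 → t > 1) ∧ ((2*mem[2] + 2*t ≥ 6 → 3*data[2*mem[2] + 2*t + 8] ≠ 6*mem[2] + 6*t + 7) → (2*mem[3] ≤ 2*mem[2] ∧ 6*mem[2] + 6*t ≠ -12))


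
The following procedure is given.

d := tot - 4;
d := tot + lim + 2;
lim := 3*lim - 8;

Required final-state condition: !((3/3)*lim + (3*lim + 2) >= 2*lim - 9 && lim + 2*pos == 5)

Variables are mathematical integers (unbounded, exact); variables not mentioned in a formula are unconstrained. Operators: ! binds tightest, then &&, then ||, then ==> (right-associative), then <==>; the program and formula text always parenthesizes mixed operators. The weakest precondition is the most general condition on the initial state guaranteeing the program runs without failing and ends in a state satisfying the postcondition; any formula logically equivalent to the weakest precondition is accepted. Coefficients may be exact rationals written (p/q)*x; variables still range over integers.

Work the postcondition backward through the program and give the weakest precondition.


Working backward. After the program, the postcondition !((3/3)*lim + (3*lim + 2) >= 2*lim - 9 && lim + 2*pos == 5) must hold; in canonical form it is !(2*lim >= -11 && lim + 2*pos == 5).
Before lim := 3*lim - 8: !(6*lim >= 5 && 3*lim + 2*pos == 13)
Before d := tot + lim + 2: !(6*lim >= 5 && 3*lim + 2*pos == 13)
Before d := tot - 4: !(6*lim >= 5 && 3*lim + 2*pos == 13)
Answer: WP = !(6*lim >= 5 && 3*lim + 2*pos == 13)


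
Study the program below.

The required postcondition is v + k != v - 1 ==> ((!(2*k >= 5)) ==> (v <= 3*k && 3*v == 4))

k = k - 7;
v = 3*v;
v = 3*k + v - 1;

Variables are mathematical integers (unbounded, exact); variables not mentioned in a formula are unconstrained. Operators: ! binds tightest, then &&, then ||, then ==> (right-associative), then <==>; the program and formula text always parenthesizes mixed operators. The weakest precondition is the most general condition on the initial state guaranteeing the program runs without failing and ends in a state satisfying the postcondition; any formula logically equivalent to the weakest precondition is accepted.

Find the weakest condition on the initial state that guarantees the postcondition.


Working backward. After the program, the postcondition v + k != v - 1 ==> ((!(2*k >= 5)) ==> (v <= 3*k && 3*v == 4)) must hold; in canonical form it is k != -1 ==> ((!(2*k >= 5)) ==> (v <= 3*k && 3*v == 4)).
Before v := 3*k + v - 1: k != -1 ==> ((!(2*k >= 5)) ==> (v <= 1 && 9*k + 3*v == 7))
Before v := 3*v: k != -1 ==> ((!(2*k >= 5)) ==> (3*v <= 1 && 9*k + 9*v == 7))
Before k := k - 7: k != 6 ==> ((!(2*k >= 19)) ==> (3*v <= 1 && 9*k + 9*v == 70))
Answer: WP = k != 6 ==> ((!(2*k >= 19)) ==> (3*v <= 1 && 9*k + 9*v == 70))


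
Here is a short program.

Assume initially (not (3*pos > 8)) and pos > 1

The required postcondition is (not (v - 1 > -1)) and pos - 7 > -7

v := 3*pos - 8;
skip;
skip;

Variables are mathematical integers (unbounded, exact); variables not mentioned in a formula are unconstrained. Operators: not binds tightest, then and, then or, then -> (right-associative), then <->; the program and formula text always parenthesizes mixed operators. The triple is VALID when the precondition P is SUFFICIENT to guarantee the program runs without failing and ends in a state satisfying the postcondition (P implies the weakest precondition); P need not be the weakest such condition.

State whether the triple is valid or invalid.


Working backward. After the program, the postcondition (not (v - 1 > -1)) and pos - 7 > -7 must hold; in canonical form it is (not (v > 0)) and pos > 0.
Before skip: (not (v > 0)) and pos > 0
Before skip: (not (v > 0)) and pos > 0
Before v := 3*pos - 8: (not (3*pos > 8)) and pos > 0
The weakest precondition is (not (3*pos > 8)) and pos > 0.
Check whether (not (3*pos > 8)) and pos > 1 implies it.
Every state satisfying the precondition satisfies the weakest precondition: the implication holds.
Answer: valid


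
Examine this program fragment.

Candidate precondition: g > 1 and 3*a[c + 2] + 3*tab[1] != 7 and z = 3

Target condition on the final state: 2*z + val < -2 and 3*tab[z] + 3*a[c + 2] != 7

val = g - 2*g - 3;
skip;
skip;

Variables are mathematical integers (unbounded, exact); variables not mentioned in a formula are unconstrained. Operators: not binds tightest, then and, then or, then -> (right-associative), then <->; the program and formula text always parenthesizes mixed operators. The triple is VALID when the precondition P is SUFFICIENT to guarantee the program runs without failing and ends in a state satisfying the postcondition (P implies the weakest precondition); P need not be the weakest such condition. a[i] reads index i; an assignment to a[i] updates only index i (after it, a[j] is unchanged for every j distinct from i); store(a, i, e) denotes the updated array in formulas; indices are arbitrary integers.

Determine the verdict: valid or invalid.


Working backward. After the program, the postcondition 2*z + val < -2 and 3*tab[z] + 3*a[c + 2] != 7 must hold; in canonical form it is val + 2*z < -2 and 3*a[c + 2] + 3*tab[z] != 7.
Before skip: val + 2*z < -2 and 3*a[c + 2] + 3*tab[z] != 7
Before skip: val + 2*z < -2 and 3*a[c + 2] + 3*tab[z] != 7
Before val := g - 2*g - 3: 2*z < g + 1 and 3*a[c + 2] + 3*tab[z] != 7
The weakest precondition is 2*z < g + 1 and 3*a[c + 2] + 3*tab[z] != 7.
Check whether g > 1 and 3*a[c + 2] + 3*tab[1] != 7 and z = 3 implies it.
Countermodel: at the initial state a = {[0] = 0, [1] = 0, [3] = 0, elsewhere 0}, c = -2, g = 2, tab = {[0] = 0, [1] = 0, [3] = 0, elsewhere 0}, z = 3, the precondition holds but the weakest precondition fails.
Answer: invalid


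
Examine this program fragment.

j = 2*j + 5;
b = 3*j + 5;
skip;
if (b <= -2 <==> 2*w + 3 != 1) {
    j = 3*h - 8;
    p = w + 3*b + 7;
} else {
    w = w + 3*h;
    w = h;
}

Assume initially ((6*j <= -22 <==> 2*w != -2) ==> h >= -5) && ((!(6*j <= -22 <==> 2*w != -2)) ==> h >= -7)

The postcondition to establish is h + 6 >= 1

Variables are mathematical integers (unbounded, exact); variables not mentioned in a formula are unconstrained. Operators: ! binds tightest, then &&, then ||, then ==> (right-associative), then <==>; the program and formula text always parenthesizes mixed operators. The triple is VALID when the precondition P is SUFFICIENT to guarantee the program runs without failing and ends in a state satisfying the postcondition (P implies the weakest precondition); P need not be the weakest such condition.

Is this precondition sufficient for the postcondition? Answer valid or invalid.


Working backward. After the program, the postcondition h + 6 >= 1 must hold; in canonical form it is h >= -5.
Then branch requires h >= -5; else branch requires h >= -5.
Before the if: ((b <= -2 <==> 2*w != -2) ==> h >= -5) && ((!(b <= -2 <==> 2*w != -2)) ==> h >= -5)
Before skip: ((b <= -2 <==> 2*w != -2) ==> h >= -5) && ((!(b <= -2 <==> 2*w != -2)) ==> h >= -5)
Before b := 3*j + 5: ((3*j <= -7 <==> 2*w != -2) ==> h >= -5) && ((!(3*j <= -7 <==> 2*w != -2)) ==> h >= -5)
Before j := 2*j + 5: ((6*j <= -22 <==> 2*w != -2) ==> h >= -5) && ((!(6*j <= -22 <==> 2*w != -2)) ==> h >= -5)
The weakest precondition is ((6*j <= -22 <==> 2*w != -2) ==> h >= -5) && ((!(6*j <= -22 <==> 2*w != -2)) ==> h >= -5).
Check whether ((6*j <= -22 <==> 2*w != -2) ==> h >= -5) && ((!(6*j <= -22 <==> 2*w != -2)) ==> h >= -7) implies it.
Countermodel: at the initial state h = -7, j = -3, w = 0, the precondition holds but the weakest precondition fails.
Answer: invalid


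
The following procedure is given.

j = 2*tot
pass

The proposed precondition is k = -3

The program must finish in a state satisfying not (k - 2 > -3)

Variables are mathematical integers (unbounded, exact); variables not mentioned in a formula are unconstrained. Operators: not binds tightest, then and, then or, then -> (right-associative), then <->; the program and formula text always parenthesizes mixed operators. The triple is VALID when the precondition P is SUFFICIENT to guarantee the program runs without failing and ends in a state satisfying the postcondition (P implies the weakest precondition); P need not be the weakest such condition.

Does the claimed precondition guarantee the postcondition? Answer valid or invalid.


Working backward. After the program, the postcondition not (k - 2 > -3) must hold; in canonical form it is not (k > -1).
Before skip: not (k > -1)
Before j := 2*tot: not (k > -1)
The weakest precondition is not (k > -1).
Check whether k = -3 implies it.
Every state satisfying the precondition satisfies the weakest precondition: the implication holds.
Answer: valid


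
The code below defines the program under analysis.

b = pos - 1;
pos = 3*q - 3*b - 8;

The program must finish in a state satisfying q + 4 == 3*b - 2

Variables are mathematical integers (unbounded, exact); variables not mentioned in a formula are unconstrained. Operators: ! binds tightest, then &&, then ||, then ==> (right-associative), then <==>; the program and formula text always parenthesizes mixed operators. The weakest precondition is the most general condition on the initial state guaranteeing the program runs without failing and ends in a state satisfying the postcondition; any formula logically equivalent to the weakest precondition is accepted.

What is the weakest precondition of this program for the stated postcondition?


Working backward. After the program, the postcondition q + 4 == 3*b - 2 must hold; in canonical form it is q == 3*b - 6.
Before pos := 3*q - 3*b - 8: q == 3*b - 6
Before b := pos - 1: q == 3*pos - 9
Answer: WP = q == 3*pos - 9


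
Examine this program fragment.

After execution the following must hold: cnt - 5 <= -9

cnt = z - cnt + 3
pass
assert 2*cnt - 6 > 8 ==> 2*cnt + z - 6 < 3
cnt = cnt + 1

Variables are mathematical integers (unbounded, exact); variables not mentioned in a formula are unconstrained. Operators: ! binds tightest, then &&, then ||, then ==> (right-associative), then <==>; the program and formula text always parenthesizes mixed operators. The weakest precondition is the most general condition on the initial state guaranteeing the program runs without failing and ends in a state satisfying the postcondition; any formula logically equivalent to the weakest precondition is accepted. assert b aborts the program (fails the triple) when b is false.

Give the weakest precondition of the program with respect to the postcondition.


Working backward. After the program, the postcondition cnt - 5 <= -9 must hold; in canonical form it is cnt <= -4.
Before cnt := cnt + 1: cnt <= -5
Before assert 2*cnt - 6 > 8 ==> 2*cnt + z - 6 < 3: (2*cnt > 14 ==> 2*cnt + z < 9) && cnt <= -5
Before skip: (2*cnt > 14 ==> 2*cnt + z < 9) && cnt <= -5
Before cnt := z - cnt + 3: (2*z > 2*cnt + 8 ==> 3*z < 2*cnt + 3) && z <= cnt - 8
Answer: WP = (2*z > 2*cnt + 8 ==> 3*z < 2*cnt + 3) && z <= cnt - 8


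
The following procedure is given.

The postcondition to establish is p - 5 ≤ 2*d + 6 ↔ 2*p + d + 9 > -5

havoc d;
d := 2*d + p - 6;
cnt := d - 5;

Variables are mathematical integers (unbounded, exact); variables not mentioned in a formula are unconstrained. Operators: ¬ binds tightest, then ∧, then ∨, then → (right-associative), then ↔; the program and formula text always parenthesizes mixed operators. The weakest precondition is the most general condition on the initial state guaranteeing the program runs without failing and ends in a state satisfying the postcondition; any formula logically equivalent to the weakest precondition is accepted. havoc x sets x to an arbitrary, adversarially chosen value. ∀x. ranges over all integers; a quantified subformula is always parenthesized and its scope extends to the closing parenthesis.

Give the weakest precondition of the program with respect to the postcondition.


Working backward. After the program, the postcondition p - 5 ≤ 2*d + 6 ↔ 2*p + d + 9 > -5 must hold; in canonical form it is p ≤ 2*d + 11 ↔ d + 2*p > -14.
Before cnt := d - 5: p ≤ 2*d + 11 ↔ d + 2*p > -14
Before d := 2*d + p - 6: 4*d + p ≥ 1 ↔ 2*d + 3*p > -8
Before havoc d: ∀d_1. (4*d_1 + p ≥ 1 ↔ 2*d_1 + 3*p > -8)
Answer: WP = ∀d_1. (4*d_1 + p ≥ 1 ↔ 2*d_1 + 3*p > -8)


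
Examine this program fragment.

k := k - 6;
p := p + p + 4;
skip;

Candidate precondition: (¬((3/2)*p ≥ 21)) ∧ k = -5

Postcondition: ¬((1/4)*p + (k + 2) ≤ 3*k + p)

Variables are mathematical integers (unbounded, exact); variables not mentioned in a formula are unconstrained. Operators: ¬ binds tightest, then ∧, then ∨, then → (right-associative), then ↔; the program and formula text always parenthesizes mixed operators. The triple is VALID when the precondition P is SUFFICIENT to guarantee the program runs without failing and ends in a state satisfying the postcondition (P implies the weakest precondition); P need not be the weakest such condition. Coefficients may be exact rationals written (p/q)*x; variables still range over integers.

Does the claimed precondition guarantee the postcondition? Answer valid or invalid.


Working backward. After the program, the postcondition ¬((1/4)*p + (k + 2) ≤ 3*k + p) must hold; in canonical form it is ¬(2*k + (3/4)*p ≥ 2).
Before skip: ¬(2*k + (3/4)*p ≥ 2)
Before p := p + p + 4: ¬(2*k + (3/2)*p ≥ -1)
Before k := k - 6: ¬(2*k + (3/2)*p ≥ 11)
The weakest precondition is ¬(2*k + (3/2)*p ≥ 11).
Check whether (¬((3/2)*p ≥ 21)) ∧ k = -5 implies it.
Every state satisfying the precondition satisfies the weakest precondition: the implication holds.
Answer: valid


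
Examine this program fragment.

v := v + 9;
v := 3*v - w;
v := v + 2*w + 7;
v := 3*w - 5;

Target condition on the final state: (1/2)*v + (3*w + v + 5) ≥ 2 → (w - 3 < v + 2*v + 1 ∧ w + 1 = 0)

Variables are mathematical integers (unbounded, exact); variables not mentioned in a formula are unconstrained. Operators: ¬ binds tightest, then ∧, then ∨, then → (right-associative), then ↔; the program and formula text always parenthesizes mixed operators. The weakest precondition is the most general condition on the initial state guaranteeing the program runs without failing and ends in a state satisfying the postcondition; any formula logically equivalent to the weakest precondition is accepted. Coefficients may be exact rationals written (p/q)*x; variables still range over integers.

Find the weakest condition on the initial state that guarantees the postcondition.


Working backward. After the program, the postcondition (1/2)*v + (3*w + v + 5) ≥ 2 → (w - 3 < v + 2*v + 1 ∧ w + 1 = 0) must hold; in canonical form it is (3/2)*v + 3*w ≥ -3 → (w < 3*v + 4 ∧ w = -1).
Before v := 3*w - 5: (15/2)*w ≥ 9/2 → (8*w > 11 ∧ w = -1)
Before v := v + 2*w + 7: (15/2)*w ≥ 9/2 → (8*w > 11 ∧ w = -1)
Before v := 3*v - w: (15/2)*w ≥ 9/2 → (8*w > 11 ∧ w = -1)
Before v := v + 9: (15/2)*w ≥ 9/2 → (8*w > 11 ∧ w = -1)
Answer: WP = (15/2)*w ≥ 9/2 → (8*w > 11 ∧ w = -1)


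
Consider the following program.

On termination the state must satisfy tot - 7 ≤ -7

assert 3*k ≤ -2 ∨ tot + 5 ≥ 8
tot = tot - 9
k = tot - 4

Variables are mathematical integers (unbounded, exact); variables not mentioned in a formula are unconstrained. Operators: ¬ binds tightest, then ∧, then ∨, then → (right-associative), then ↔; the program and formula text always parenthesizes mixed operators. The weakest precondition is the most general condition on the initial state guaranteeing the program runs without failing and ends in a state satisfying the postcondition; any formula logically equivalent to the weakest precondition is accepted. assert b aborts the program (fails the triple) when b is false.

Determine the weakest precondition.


Working backward. After the program, the postcondition tot - 7 ≤ -7 must hold; in canonical form it is tot ≤ 0.
Before k := tot - 4: tot ≤ 0
Before tot := tot - 9: tot ≤ 9
Before assert 3*k ≤ -2 ∨ tot + 5 ≥ 8: (3*k ≤ -2 ∨ tot ≥ 3) ∧ tot ≤ 9
Answer: WP = (3*k ≤ -2 ∨ tot ≥ 3) ∧ tot ≤ 9


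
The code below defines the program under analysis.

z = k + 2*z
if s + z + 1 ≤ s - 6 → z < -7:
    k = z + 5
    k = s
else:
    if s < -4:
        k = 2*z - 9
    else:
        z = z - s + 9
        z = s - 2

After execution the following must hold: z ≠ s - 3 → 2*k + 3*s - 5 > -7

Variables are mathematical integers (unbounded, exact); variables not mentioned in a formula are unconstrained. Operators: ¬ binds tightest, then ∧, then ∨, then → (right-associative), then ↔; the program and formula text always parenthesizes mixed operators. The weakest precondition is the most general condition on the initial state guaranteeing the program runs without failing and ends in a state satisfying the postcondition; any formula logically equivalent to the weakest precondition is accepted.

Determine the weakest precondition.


Working backward. After the program, the postcondition z ≠ s - 3 → 2*k + 3*s - 5 > -7 must hold; in canonical form it is z ≠ s - 3 → 2*k + 3*s > -2.
Then branch requires z ≠ s - 3 → 5*s > -2; else branch requires (s < -4 → (z ≠ s - 3 → 3*s + 4*z > 16)) ∧ ((¬(s < -4)) → 2*k + 3*s > -2).
Before the if: ((z ≤ -7 → z < -7) → (z ≠ s - 3 → 5*s > -2)) ∧ ((¬(z ≤ -7 → z < -7)) → ((s < -4 → (z ≠ s - 3 → 3*s + 4*z > 16)) ∧ ((¬(s < -4)) → 2*k + 3*s > -2)))
Before z := k + 2*z: ((k + 2*z ≤ -7 → k + 2*z < -7) → (k + 2*z ≠ s - 3 → 5*s > -2)) ∧ ((¬(k + 2*z ≤ -7 → k + 2*z < -7)) → ((s < -4 → (k + 2*z ≠ s - 3 → 4*k + 3*s + 8*z > 16)) ∧ ((¬(s < -4)) → 2*k + 3*s > -2)))
Answer: WP = ((k + 2*z ≤ -7 → k + 2*z < -7) → (k + 2*z ≠ s - 3 → 5*s > -2)) ∧ ((¬(k + 2*z ≤ -7 → k + 2*z < -7)) → ((s < -4 → (k + 2*z ≠ s - 3 → 4*k + 3*s + 8*z > 16)) ∧ ((¬(s < -4)) → 2*k + 3*s > -2)))


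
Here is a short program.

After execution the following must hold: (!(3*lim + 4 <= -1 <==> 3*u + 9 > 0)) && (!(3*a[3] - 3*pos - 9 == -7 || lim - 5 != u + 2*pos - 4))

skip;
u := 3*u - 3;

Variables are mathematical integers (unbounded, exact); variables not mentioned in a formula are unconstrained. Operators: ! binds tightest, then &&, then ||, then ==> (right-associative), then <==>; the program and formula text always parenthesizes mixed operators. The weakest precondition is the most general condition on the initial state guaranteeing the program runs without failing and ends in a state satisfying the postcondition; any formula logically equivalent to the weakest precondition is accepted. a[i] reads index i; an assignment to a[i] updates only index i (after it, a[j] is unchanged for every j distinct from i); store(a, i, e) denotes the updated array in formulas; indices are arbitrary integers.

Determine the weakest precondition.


Working backward. After the program, the postcondition (!(3*lim + 4 <= -1 <==> 3*u + 9 > 0)) && (!(3*a[3] - 3*pos - 9 == -7 || lim - 5 != u + 2*pos - 4)) must hold; in canonical form it is (!(3*lim <= -5 <==> 3*u > -9)) && (!(3*a[3] == 3*pos + 2 || lim != 2*pos + u + 1)).
Before u := 3*u - 3: (!(3*lim <= -5 <==> 9*u > 0)) && (!(3*a[3] == 3*pos + 2 || lim != 2*pos + 3*u - 2))
Before skip: (!(3*lim <= -5 <==> 9*u > 0)) && (!(3*a[3] == 3*pos + 2 || lim != 2*pos + 3*u - 2))
Answer: WP = (!(3*lim <= -5 <==> 9*u > 0)) && (!(3*a[3] == 3*pos + 2 || lim != 2*pos + 3*u - 2))


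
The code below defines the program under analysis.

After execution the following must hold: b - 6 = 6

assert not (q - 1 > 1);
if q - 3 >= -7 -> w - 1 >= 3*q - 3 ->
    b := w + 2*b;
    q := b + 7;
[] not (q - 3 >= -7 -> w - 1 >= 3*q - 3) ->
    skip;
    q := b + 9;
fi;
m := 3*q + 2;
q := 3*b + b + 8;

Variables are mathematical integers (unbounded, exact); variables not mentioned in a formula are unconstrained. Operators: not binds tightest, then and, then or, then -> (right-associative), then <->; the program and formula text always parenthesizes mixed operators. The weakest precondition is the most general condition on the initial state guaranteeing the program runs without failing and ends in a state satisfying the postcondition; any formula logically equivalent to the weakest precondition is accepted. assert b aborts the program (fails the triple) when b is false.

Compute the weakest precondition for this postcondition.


Working backward. After the program, the postcondition b - 6 = 6 must hold; in canonical form it is b = 12.
Before q := 3*b + b + 8: b = 12
Before m := 3*q + 2: b = 12
Then branch requires 2*b + w = 12; else branch requires b = 12.
Before the if: ((q >= -4 -> w >= 3*q - 2) -> 2*b + w = 12) and ((not (q >= -4 -> w >= 3*q - 2)) -> b = 12)
Before assert not (q - 1 > 1): (not (q > 2)) and ((q >= -4 -> w >= 3*q - 2) -> 2*b + w = 12) and ((not (q >= -4 -> w >= 3*q - 2)) -> b = 12)
Answer: WP = (not (q > 2)) and ((q >= -4 -> w >= 3*q - 2) -> 2*b + w = 12) and ((not (q >= -4 -> w >= 3*q - 2)) -> b = 12)


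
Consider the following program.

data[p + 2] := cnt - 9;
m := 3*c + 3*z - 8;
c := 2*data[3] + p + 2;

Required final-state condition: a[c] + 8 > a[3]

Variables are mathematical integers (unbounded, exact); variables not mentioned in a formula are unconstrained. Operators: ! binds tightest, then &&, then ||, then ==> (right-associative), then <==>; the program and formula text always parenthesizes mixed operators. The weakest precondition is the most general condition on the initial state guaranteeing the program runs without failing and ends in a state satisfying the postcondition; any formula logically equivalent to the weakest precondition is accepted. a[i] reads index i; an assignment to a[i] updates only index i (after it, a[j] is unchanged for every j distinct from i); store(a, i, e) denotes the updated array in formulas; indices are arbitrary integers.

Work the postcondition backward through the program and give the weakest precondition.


Working backward. After the program, the postcondition a[c] + 8 > a[3] must hold; in canonical form it is a[c] > a[3] - 8.
Before c := 2*data[3] + p + 2: a[2*data[3] + p + 2] > a[3] - 8
Before m := 3*c + 3*z - 8: a[2*data[3] + p + 2] > a[3] - 8
Before data[p + 2] := cnt - 9: a[2*store(data, p + 2, cnt - 9)[3] + p + 2] > a[3] - 8
Answer: WP = a[2*store(data, p + 2, cnt - 9)[3] + p + 2] > a[3] - 8


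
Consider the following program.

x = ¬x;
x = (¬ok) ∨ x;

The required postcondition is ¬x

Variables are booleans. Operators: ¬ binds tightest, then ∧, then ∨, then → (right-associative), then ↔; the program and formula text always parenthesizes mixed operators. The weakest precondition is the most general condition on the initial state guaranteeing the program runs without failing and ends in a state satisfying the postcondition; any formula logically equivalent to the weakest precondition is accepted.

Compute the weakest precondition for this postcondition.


Working backward. After the program, ¬x must hold.
Before x := (¬ok) ∨ x: ¬((¬ok) ∨ x)
Before x := ¬x: ¬((¬ok) ∨ (¬x))
Answer: WP = ¬((¬ok) ∨ (¬x))


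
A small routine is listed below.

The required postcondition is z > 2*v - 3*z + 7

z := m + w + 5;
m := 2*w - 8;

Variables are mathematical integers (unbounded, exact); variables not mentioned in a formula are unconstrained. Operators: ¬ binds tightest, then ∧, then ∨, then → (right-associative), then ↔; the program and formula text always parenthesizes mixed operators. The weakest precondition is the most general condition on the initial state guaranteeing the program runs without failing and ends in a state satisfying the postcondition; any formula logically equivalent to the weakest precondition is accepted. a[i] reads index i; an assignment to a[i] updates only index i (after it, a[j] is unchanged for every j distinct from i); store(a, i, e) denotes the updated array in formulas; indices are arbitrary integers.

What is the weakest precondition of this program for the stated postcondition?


Working backward. After the program, the postcondition z > 2*v - 3*z + 7 must hold; in canonical form it is 4*z > 2*v + 7.
Before m := 2*w - 8: 4*z > 2*v + 7
Before z := m + w + 5: 4*m + 4*w > 2*v - 13
Answer: WP = 4*m + 4*w > 2*v - 13


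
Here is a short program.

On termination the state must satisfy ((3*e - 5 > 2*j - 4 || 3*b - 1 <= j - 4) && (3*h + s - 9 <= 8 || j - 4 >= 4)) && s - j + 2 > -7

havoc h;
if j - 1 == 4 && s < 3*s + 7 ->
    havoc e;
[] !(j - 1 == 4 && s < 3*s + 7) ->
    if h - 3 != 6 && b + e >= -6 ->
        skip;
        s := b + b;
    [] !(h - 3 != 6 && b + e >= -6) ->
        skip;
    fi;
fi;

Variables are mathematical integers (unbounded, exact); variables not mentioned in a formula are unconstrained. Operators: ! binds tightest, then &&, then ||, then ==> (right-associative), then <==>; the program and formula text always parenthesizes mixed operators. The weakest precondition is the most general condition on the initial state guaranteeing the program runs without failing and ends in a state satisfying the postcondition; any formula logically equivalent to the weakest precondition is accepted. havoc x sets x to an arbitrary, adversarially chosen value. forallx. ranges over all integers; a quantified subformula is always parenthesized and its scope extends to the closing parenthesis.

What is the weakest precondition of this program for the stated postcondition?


Working backward. After the program, the postcondition ((3*e - 5 > 2*j - 4 || 3*b - 1 <= j - 4) && (3*h + s - 9 <= 8 || j - 4 >= 4)) && s - j + 2 > -7 must hold; in canonical form it is (3*e > 2*j + 1 || 3*b <= j - 3) && (3*h + s <= 17 || j >= 8) && s > j - 9.
Then branch requires forall e_1. ((3*e_1 > 2*j + 1 || 3*b <= j - 3) && (3*h + s <= 17 || j >= 8) && s > j - 9); else branch requires ((h != 9 && b + e >= -6) ==> ((3*e > 2*j + 1 || 3*b <= j - 3) && (2*b + 3*h <= 17 || j >= 8) && 2*b > j - 9)) && ((!(h != 9 && b + e >= -6)) ==> ((3*e > 2*j + 1 || 3*b <= j - 3) && (3*h + s <= 17 || j >= 8) && s > j - 9)).
Before the if: ((j == 5 && 2*s > -7) ==> (forall e_1. ((3*e_1 > 2*j + 1 || 3*b <= j - 3) && (3*h + s <= 17 || j >= 8) && s > j - 9))) && ((!(j == 5 && 2*s > -7)) ==> (((h != 9 && b + e >= -6) ==> ((3*e > 2*j + 1 || 3*b <= j - 3) && (2*b + 3*h <= 17 || j >= 8) && 2*b > j - 9)) && ((!(h != 9 && b + e >= -6)) ==> ((3*e > 2*j + 1 || 3*b <= j - 3) && (3*h + s <= 17 || j >= 8) && s > j - 9))))
Before havoc h: forall h_1. (((j == 5 && 2*s > -7) ==> (forall e_1. ((3*e_1 > 2*j + 1 || 3*b <= j - 3) && (3*h_1 + s <= 17 || j >= 8) && s > j - 9))) && ((!(j == 5 && 2*s > -7)) ==> (((h_1 != 9 && b + e >= -6) ==> ((3*e > 2*j + 1 || 3*b <= j - 3) && (2*b + 3*h_1 <= 17 || j >= 8) && 2*b > j - 9)) && ((!(h_1 != 9 && b + e >= -6)) ==> ((3*e > 2*j + 1 || 3*b <= j - 3) && (3*h_1 + s <= 17 || j >= 8) && s > j - 9)))))
Answer: WP = forall h_1. (((j == 5 && 2*s > -7) ==> (forall e_1. ((3*e_1 > 2*j + 1 || 3*b <= j - 3) && (3*h_1 + s <= 17 || j >= 8) && s > j - 9))) && ((!(j == 5 && 2*s > -7)) ==> (((h_1 != 9 && b + e >= -6) ==> ((3*e > 2*j + 1 || 3*b <= j - 3) && (2*b + 3*h_1 <= 17 || j >= 8) && 2*b > j - 9)) && ((!(h_1 != 9 && b + e >= -6)) ==> ((3*e > 2*j + 1 || 3*b <= j - 3) && (3*h_1 + s <= 17 || j >= 8) && s > j - 9)))))


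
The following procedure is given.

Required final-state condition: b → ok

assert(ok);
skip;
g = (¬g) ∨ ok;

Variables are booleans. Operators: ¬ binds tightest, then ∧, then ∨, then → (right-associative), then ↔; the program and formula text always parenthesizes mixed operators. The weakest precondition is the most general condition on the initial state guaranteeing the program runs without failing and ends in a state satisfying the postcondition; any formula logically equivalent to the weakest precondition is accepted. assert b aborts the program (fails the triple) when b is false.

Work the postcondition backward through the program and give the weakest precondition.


Working backward. After the program, b → ok must hold.
Before g := (¬g) ∨ ok: b → ok
Before skip: b → ok
Before assert ok: ok ∧ (b → ok)
Answer: WP = ok ∧ (b → ok)


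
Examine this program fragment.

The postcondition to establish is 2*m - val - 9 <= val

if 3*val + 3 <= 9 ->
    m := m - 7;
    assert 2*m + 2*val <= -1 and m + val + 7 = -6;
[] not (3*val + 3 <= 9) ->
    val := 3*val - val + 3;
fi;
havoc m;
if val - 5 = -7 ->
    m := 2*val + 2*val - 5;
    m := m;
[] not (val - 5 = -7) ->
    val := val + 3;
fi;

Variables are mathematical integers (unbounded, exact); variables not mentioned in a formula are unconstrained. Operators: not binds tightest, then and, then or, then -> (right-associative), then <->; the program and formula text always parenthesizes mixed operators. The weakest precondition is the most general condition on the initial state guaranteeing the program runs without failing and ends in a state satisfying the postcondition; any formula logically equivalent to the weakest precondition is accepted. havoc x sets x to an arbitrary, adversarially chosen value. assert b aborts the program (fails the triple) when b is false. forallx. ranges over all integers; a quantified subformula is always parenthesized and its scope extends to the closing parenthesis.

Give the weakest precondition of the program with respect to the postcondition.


Working backward. After the program, the postcondition 2*m - val - 9 <= val must hold; in canonical form it is 2*m <= 2*val + 9.
Then branch requires 6*val <= 19; else branch requires 2*m <= 2*val + 15.
Before the if: (val = -2 -> 6*val <= 19) and ((not (val = -2)) -> 2*m <= 2*val + 15)
Before havoc m: forall m_1. ((val = -2 -> 6*val <= 19) and ((not (val = -2)) -> 2*m_1 <= 2*val + 15))
Then branch requires 2*m + 2*val <= 13 and m + val = -6 and (forall m_1. ((val = -2 -> 6*val <= 19) and ((not (val = -2)) -> 2*m_1 <= 2*val + 15))); else branch requires forall m_1. ((2*val = -5 -> 12*val <= 1) and ((not (2*val = -5)) -> 2*m_1 <= 4*val + 21)).
Before the if: (3*val <= 6 -> (2*m + 2*val <= 13 and m + val = -6 and (forall m_1. ((val = -2 -> 6*val <= 19) and ((not (val = -2)) -> 2*m_1 <= 2*val + 15))))) and ((not (3*val <= 6)) -> (forall m_1. ((2*val = -5 -> 12*val <= 1) and ((not (2*val = -5)) -> 2*m_1 <= 4*val + 21))))
Answer: WP = (3*val <= 6 -> (2*m + 2*val <= 13 and m + val = -6 and (forall m_1. ((val = -2 -> 6*val <= 19) and ((not (val = -2)) -> 2*m_1 <= 2*val + 15))))) and ((not (3*val <= 6)) -> (forall m_1. ((2*val = -5 -> 12*val <= 1) and ((not (2*val = -5)) -> 2*m_1 <= 4*val + 21))))


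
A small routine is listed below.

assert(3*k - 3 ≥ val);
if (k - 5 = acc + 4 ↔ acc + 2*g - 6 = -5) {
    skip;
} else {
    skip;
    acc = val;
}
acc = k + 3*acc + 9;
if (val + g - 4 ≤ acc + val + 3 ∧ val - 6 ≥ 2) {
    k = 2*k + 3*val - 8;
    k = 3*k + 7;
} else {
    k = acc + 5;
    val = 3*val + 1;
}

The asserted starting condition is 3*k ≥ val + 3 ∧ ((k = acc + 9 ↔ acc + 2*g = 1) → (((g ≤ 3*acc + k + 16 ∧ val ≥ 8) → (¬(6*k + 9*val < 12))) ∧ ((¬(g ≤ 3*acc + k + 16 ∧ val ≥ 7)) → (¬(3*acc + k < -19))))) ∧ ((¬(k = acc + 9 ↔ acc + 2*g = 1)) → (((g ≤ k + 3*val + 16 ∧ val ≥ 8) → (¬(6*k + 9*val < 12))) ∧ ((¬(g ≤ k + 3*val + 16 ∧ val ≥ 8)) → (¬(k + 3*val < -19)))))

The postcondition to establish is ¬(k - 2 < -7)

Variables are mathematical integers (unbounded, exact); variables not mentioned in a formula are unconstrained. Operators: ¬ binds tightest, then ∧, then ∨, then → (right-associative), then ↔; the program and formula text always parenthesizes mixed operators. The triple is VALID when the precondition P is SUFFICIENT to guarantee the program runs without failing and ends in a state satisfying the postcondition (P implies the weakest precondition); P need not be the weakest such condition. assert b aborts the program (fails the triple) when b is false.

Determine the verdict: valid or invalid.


Working backward. After the program, the postcondition ¬(k - 2 < -7) must hold; in canonical form it is ¬(k < -5).
Then branch requires ¬(6*k + 9*val < 12); else branch requires ¬(acc < -10).
Before the if: ((g ≤ acc + 7 ∧ val ≥ 8) → (¬(6*k + 9*val < 12))) ∧ ((¬(g ≤ acc + 7 ∧ val ≥ 8)) → (¬(acc < -10)))
Before acc := k + 3*acc + 9: ((g ≤ 3*acc + k + 16 ∧ val ≥ 8) → (¬(6*k + 9*val < 12))) ∧ ((¬(g ≤ 3*acc + k + 16 ∧ val ≥ 8)) → (¬(3*acc + k < -19)))
Then branch requires ((g ≤ 3*acc + k + 16 ∧ val ≥ 8) → (¬(6*k + 9*val < 12))) ∧ ((¬(g ≤ 3*acc + k + 16 ∧ val ≥ 8)) → (¬(3*acc + k < -19))); else branch requires ((g ≤ k + 3*val + 16 ∧ val ≥ 8) → (¬(6*k + 9*val < 12))) ∧ ((¬(g ≤ k + 3*val + 16 ∧ val ≥ 8)) → (¬(k + 3*val < -19))).
Before the if: ((k = acc + 9 ↔ acc + 2*g = 1) → (((g ≤ 3*acc + k + 16 ∧ val ≥ 8) → (¬(6*k + 9*val < 12))) ∧ ((¬(g ≤ 3*acc + k + 16 ∧ val ≥ 8)) → (¬(3*acc + k < -19))))) ∧ ((¬(k = acc + 9 ↔ acc + 2*g = 1)) → (((g ≤ k + 3*val + 16 ∧ val ≥ 8) → (¬(6*k + 9*val < 12))) ∧ ((¬(g ≤ k + 3*val + 16 ∧ val ≥ 8)) → (¬(k + 3*val < -19)))))
Before assert 3*k - 3 ≥ val: 3*k ≥ val + 3 ∧ ((k = acc + 9 ↔ acc + 2*g = 1) → (((g ≤ 3*acc + k + 16 ∧ val ≥ 8) → (¬(6*k + 9*val < 12))) ∧ ((¬(g ≤ 3*acc + k + 16 ∧ val ≥ 8)) → (¬(3*acc + k < -19))))) ∧ ((¬(k = acc + 9 ↔ acc + 2*g = 1)) → (((g ≤ k + 3*val + 16 ∧ val ≥ 8) → (¬(6*k + 9*val < 12))) ∧ ((¬(g ≤ k + 3*val + 16 ∧ val ≥ 8)) → (¬(k + 3*val < -19)))))
The weakest precondition is 3*k ≥ val + 3 ∧ ((k = acc + 9 ↔ acc + 2*g = 1) → (((g ≤ 3*acc + k + 16 ∧ val ≥ 8) → (¬(6*k + 9*val < 12))) ∧ ((¬(g ≤ 3*acc + k + 16 ∧ val ≥ 8)) → (¬(3*acc + k < -19))))) ∧ ((¬(k = acc + 9 ↔ acc + 2*g = 1)) → (((g ≤ k + 3*val + 16 ∧ val ≥ 8) → (¬(6*k + 9*val < 12))) ∧ ((¬(g ≤ k + 3*val + 16 ∧ val ≥ 8)) → (¬(k + 3*val < -19))))).
Check whether 3*k ≥ val + 3 ∧ ((k = acc + 9 ↔ acc + 2*g = 1) → (((g ≤ 3*acc + k + 16 ∧ val ≥ 8) → (¬(6*k + 9*val < 12))) ∧ ((¬(g ≤ 3*acc + k + 16 ∧ val ≥ 7)) → (¬(3*acc + k < -19))))) ∧ ((¬(k = acc + 9 ↔ acc + 2*g = 1)) → (((g ≤ k + 3*val + 16 ∧ val ≥ 8) → (¬(6*k + 9*val < 12))) ∧ ((¬(g ≤ k + 3*val + 16 ∧ val ≥ 8)) → (¬(k + 3*val < -19))))) implies it.
Countermodel: at the initial state acc = -8, g = -4, k = 4, val = 7, the precondition holds but the weakest precondition fails.
Answer: invalid
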